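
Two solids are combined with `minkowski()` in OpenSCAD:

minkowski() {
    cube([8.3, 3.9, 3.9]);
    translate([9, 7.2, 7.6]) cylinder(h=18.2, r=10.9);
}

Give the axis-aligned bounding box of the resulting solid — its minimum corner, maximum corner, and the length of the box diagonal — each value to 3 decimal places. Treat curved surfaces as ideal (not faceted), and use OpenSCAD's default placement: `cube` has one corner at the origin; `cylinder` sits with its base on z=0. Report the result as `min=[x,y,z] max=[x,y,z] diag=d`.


A = translate([9, 7.2, 7.6]) cylinder(h=18.2, r=10.9) → bbox [-1.9,-3.7,7.6] .. [19.9,18.1,25.8]
B = cube([8.3, 3.9, 3.9]) → bbox [0,0,0] .. [8.3,3.9,3.9]
lo = A.lo+B.lo = [-1.9+0, -3.7+0, 7.6+0] = [-1.900,-3.700,7.600]
hi = A.hi+B.hi = [19.9+8.3, 18.1+3.9, 25.8+3.9] = [28.200,22.000,29.700]
diag = √(30.1²+25.7²+22.1²) = √2054.91 = 45.331

min=[-1.900,-3.700,7.600] max=[28.200,22.000,29.700] diag=45.331


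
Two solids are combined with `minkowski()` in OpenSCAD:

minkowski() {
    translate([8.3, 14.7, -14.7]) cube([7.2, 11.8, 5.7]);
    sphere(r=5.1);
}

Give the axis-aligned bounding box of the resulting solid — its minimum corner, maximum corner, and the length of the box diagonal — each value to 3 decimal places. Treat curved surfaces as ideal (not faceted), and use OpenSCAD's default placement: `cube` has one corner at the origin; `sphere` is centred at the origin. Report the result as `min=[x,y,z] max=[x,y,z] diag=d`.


min=[3.200,9.600,-19.800] max=[20.600,31.600,-3.900] diag=32.242

A = translate([8.3, 14.7, -14.7]) cube([7.2, 11.8, 5.7]) → bbox [8.3,14.7,-14.7] .. [15.5,26.5,-9]
B = sphere(r=5.1) → bbox [-5.1,-5.1,-5.1] .. [5.1,5.1,5.1]
lo = A.lo+B.lo = [8.3-5.1, 14.7-5.1, -14.7-5.1] = [3.200,9.600,-19.800]
hi = A.hi+B.hi = [15.5+5.1, 26.5+5.1, -9+5.1] = [20.600,31.600,-3.900]
diag = √(17.4²+22²+15.9²) = √1039.57 = 32.242


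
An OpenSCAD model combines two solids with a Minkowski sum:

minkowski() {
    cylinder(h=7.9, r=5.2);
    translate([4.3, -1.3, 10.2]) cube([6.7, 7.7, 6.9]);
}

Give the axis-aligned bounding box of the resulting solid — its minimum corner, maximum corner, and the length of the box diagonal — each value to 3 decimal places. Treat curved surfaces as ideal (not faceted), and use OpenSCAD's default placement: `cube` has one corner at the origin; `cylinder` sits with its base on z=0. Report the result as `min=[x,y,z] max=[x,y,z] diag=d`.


min=[-0.900,-6.500,10.200] max=[16.200,11.600,25.000] diag=28.967

A = translate([4.3, -1.3, 10.2]) cube([6.7, 7.7, 6.9]) → bbox [4.3,-1.3,10.2] .. [11,6.4,17.1]
B = cylinder(h=7.9, r=5.2) → bbox [-5.2,-5.2,0] .. [5.2,5.2,7.9]
lo = A.lo+B.lo = [4.3-5.2, -1.3-5.2, 10.2+0] = [-0.900,-6.500,10.200]
hi = A.hi+B.hi = [11+5.2, 6.4+5.2, 17.1+7.9] = [16.200,11.600,25.000]
diag = √(17.1²+18.1²+14.8²) = √839.06 = 28.967


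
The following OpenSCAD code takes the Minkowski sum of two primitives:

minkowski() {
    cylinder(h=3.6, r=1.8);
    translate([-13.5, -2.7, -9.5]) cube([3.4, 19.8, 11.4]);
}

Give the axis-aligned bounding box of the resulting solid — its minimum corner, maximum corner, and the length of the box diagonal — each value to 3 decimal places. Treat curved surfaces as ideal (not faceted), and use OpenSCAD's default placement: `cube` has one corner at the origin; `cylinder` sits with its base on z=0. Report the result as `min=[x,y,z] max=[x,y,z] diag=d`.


min=[-15.300,-4.500,-9.500] max=[-8.300,18.900,5.500] diag=28.663

A = translate([-13.5, -2.7, -9.5]) cube([3.4, 19.8, 11.4]) → bbox [-13.5,-2.7,-9.5] .. [-10.1,17.1,1.9]
B = cylinder(h=3.6, r=1.8) → bbox [-1.8,-1.8,0] .. [1.8,1.8,3.6]
lo = A.lo+B.lo = [-13.5-1.8, -2.7-1.8, -9.5+0] = [-15.300,-4.500,-9.500]
hi = A.hi+B.hi = [-10.1+1.8, 17.1+1.8, 1.9+3.6] = [-8.300,18.900,5.500]
diag = √(7²+23.4²+15²) = √821.56 = 28.663


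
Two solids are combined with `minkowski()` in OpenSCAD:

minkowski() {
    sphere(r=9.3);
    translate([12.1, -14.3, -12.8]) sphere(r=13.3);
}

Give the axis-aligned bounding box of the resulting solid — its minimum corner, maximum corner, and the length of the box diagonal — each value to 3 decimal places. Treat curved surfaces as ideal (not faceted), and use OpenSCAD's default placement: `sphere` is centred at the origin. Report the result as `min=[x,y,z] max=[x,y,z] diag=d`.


min=[-10.500,-36.900,-35.400] max=[34.700,8.300,9.800] diag=78.289

A = translate([12.1, -14.3, -12.8]) sphere(r=13.3) → bbox [-1.2,-27.6,-26.1] .. [25.4,-1,0.5]
B = sphere(r=9.3) → bbox [-9.3,-9.3,-9.3] .. [9.3,9.3,9.3]
lo = A.lo+B.lo = [-1.2-9.3, -27.6-9.3, -26.1-9.3] = [-10.500,-36.900,-35.400]
hi = A.hi+B.hi = [25.4+9.3, -1+9.3, 0.5+9.3] = [34.700,8.300,9.800]
diag = √(45.2²+45.2²+45.2²) = √6129.12 = 78.289


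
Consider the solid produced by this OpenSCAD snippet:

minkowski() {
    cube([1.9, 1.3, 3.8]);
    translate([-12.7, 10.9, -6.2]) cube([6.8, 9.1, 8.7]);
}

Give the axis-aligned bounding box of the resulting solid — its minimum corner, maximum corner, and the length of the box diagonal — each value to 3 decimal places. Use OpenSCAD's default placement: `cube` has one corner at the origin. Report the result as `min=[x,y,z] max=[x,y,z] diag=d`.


min=[-12.700,10.900,-6.200] max=[-4.000,21.300,6.300] diag=18.442

A = translate([-12.7, 10.9, -6.2]) cube([6.8, 9.1, 8.7]) → bbox [-12.7,10.9,-6.2] .. [-5.9,20,2.5]
B = cube([1.9, 1.3, 3.8]) → bbox [0,0,0] .. [1.9,1.3,3.8]
lo = A.lo+B.lo = [-12.7+0, 10.9+0, -6.2+0] = [-12.700,10.900,-6.200]
hi = A.hi+B.hi = [-5.9+1.9, 20+1.3, 2.5+3.8] = [-4.000,21.300,6.300]
diag = √(8.7²+10.4²+12.5²) = √340.1 = 18.442


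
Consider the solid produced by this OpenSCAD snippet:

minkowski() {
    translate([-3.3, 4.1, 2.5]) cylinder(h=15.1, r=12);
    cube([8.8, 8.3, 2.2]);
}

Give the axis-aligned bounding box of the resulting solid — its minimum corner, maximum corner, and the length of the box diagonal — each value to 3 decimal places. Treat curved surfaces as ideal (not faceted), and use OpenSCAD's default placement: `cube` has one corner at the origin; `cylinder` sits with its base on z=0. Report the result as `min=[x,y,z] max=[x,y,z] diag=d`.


A = translate([-3.3, 4.1, 2.5]) cylinder(h=15.1, r=12) → bbox [-15.3,-7.9,2.5] .. [8.7,16.1,17.6]
B = cube([8.8, 8.3, 2.2]) → bbox [0,0,0] .. [8.8,8.3,2.2]
lo = A.lo+B.lo = [-15.3+0, -7.9+0, 2.5+0] = [-15.300,-7.900,2.500]
hi = A.hi+B.hi = [8.7+8.8, 16.1+8.3, 17.6+2.2] = [17.500,24.400,19.800]
diag = √(32.8²+32.3²+17.3²) = √2418.42 = 49.177

min=[-15.300,-7.900,2.500] max=[17.500,24.400,19.800] diag=49.177


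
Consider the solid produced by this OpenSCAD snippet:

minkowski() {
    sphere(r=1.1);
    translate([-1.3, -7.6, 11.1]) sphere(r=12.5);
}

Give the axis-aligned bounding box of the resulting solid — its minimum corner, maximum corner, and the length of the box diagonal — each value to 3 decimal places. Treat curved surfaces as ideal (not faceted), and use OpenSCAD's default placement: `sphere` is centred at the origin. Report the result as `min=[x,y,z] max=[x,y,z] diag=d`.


min=[-14.900,-21.200,-2.500] max=[12.300,6.000,24.700] diag=47.112

A = translate([-1.3, -7.6, 11.1]) sphere(r=12.5) → bbox [-13.8,-20.1,-1.4] .. [11.2,4.9,23.6]
B = sphere(r=1.1) → bbox [-1.1,-1.1,-1.1] .. [1.1,1.1,1.1]
lo = A.lo+B.lo = [-13.8-1.1, -20.1-1.1, -1.4-1.1] = [-14.900,-21.200,-2.500]
hi = A.hi+B.hi = [11.2+1.1, 4.9+1.1, 23.6+1.1] = [12.300,6.000,24.700]
diag = √(27.2²+27.2²+27.2²) = √2219.52 = 47.112


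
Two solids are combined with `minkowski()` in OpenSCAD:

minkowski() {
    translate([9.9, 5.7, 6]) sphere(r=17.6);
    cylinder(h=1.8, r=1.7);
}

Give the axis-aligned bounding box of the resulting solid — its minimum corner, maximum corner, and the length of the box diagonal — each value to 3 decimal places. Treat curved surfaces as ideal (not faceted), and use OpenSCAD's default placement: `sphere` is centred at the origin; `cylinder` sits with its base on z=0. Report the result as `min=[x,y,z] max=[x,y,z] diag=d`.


A = translate([9.9, 5.7, 6]) sphere(r=17.6) → bbox [-7.7,-11.9,-11.6] .. [27.5,23.3,23.6]
B = cylinder(h=1.8, r=1.7) → bbox [-1.7,-1.7,0] .. [1.7,1.7,1.8]
lo = A.lo+B.lo = [-7.7-1.7, -11.9-1.7, -11.6+0] = [-9.400,-13.600,-11.600]
hi = A.hi+B.hi = [27.5+1.7, 23.3+1.7, 23.6+1.8] = [29.200,25.000,25.400]
diag = √(38.6²+38.6²+37²) = √4348.92 = 65.946

min=[-9.400,-13.600,-11.600] max=[29.200,25.000,25.400] diag=65.946


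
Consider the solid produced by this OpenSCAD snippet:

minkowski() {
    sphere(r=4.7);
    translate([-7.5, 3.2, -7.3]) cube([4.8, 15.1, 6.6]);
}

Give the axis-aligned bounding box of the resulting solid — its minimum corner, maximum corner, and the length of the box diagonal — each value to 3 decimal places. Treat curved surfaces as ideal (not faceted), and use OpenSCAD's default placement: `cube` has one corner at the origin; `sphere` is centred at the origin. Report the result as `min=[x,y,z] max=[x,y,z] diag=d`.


A = translate([-7.5, 3.2, -7.3]) cube([4.8, 15.1, 6.6]) → bbox [-7.5,3.2,-7.3] .. [-2.7,18.3,-0.7]
B = sphere(r=4.7) → bbox [-4.7,-4.7,-4.7] .. [4.7,4.7,4.7]
lo = A.lo+B.lo = [-7.5-4.7, 3.2-4.7, -7.3-4.7] = [-12.200,-1.500,-12.000]
hi = A.hi+B.hi = [-2.7+4.7, 18.3+4.7, -0.7+4.7] = [2.000,23.000,4.000]
diag = √(14.2²+24.5²+16²) = √1057.89 = 32.525

min=[-12.200,-1.500,-12.000] max=[2.000,23.000,4.000] diag=32.525


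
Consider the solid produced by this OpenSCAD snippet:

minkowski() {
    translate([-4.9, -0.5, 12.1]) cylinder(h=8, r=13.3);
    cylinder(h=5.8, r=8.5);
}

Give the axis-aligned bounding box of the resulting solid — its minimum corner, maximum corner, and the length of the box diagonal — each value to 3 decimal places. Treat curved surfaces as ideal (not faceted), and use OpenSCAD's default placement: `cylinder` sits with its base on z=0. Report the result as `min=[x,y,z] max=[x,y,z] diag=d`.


min=[-26.700,-22.300,12.100] max=[16.900,21.300,25.900] diag=63.185

A = translate([-4.9, -0.5, 12.1]) cylinder(h=8, r=13.3) → bbox [-18.2,-13.8,12.1] .. [8.4,12.8,20.1]
B = cylinder(h=5.8, r=8.5) → bbox [-8.5,-8.5,0] .. [8.5,8.5,5.8]
lo = A.lo+B.lo = [-18.2-8.5, -13.8-8.5, 12.1+0] = [-26.700,-22.300,12.100]
hi = A.hi+B.hi = [8.4+8.5, 12.8+8.5, 20.1+5.8] = [16.900,21.300,25.900]
diag = √(43.6²+43.6²+13.8²) = √3992.36 = 63.185


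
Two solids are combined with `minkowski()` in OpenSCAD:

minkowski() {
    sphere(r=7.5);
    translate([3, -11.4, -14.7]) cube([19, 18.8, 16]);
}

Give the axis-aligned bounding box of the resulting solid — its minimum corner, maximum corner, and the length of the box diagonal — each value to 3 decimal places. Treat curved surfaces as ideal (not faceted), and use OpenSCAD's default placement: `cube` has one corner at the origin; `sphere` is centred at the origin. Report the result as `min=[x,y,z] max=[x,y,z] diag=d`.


A = translate([3, -11.4, -14.7]) cube([19, 18.8, 16]) → bbox [3,-11.4,-14.7] .. [22,7.4,1.3]
B = sphere(r=7.5) → bbox [-7.5,-7.5,-7.5] .. [7.5,7.5,7.5]
lo = A.lo+B.lo = [3-7.5, -11.4-7.5, -14.7-7.5] = [-4.500,-18.900,-22.200]
hi = A.hi+B.hi = [22+7.5, 7.4+7.5, 1.3+7.5] = [29.500,14.900,8.800]
diag = √(34²+33.8²+31²) = √3259.44 = 57.092

min=[-4.500,-18.900,-22.200] max=[29.500,14.900,8.800] diag=57.092


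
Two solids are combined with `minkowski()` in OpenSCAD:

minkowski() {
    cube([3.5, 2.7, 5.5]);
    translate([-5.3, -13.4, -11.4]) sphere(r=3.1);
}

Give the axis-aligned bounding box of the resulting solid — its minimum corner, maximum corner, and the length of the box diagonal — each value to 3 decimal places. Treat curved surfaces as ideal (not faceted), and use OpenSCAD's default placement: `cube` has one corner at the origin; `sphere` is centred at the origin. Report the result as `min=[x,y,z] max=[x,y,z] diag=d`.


A = translate([-5.3, -13.4, -11.4]) sphere(r=3.1) → bbox [-8.4,-16.5,-14.5] .. [-2.2,-10.3,-8.3]
B = cube([3.5, 2.7, 5.5]) → bbox [0,0,0] .. [3.5,2.7,5.5]
lo = A.lo+B.lo = [-8.4+0, -16.5+0, -14.5+0] = [-8.400,-16.500,-14.500]
hi = A.hi+B.hi = [-2.2+3.5, -10.3+2.7, -8.3+5.5] = [1.300,-7.600,-2.800]
diag = √(9.7²+8.9²+11.7²) = √310.19 = 17.612

min=[-8.400,-16.500,-14.500] max=[1.300,-7.600,-2.800] diag=17.612


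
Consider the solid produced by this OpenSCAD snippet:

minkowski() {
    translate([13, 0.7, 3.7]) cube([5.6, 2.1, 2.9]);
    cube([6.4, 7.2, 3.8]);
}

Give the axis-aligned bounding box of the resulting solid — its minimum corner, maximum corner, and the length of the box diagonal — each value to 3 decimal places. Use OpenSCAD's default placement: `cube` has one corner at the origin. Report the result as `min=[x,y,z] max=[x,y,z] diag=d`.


A = translate([13, 0.7, 3.7]) cube([5.6, 2.1, 2.9]) → bbox [13,0.7,3.7] .. [18.6,2.8,6.6]
B = cube([6.4, 7.2, 3.8]) → bbox [0,0,0] .. [6.4,7.2,3.8]
lo = A.lo+B.lo = [13+0, 0.7+0, 3.7+0] = [13.000,0.700,3.700]
hi = A.hi+B.hi = [18.6+6.4, 2.8+7.2, 6.6+3.8] = [25.000,10.000,10.400]
diag = √(12²+9.3²+6.7²) = √275.38 = 16.595

min=[13.000,0.700,3.700] max=[25.000,10.000,10.400] diag=16.595


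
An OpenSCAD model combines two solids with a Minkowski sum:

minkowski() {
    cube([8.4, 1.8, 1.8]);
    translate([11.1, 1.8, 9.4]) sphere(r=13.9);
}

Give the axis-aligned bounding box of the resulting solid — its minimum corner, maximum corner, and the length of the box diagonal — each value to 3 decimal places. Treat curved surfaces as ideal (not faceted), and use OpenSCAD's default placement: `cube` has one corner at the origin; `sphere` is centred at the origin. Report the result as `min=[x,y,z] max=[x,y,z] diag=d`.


min=[-2.800,-12.100,-4.500] max=[33.400,17.500,25.100] diag=55.342

A = translate([11.1, 1.8, 9.4]) sphere(r=13.9) → bbox [-2.8,-12.1,-4.5] .. [25,15.7,23.3]
B = cube([8.4, 1.8, 1.8]) → bbox [0,0,0] .. [8.4,1.8,1.8]
lo = A.lo+B.lo = [-2.8+0, -12.1+0, -4.5+0] = [-2.800,-12.100,-4.500]
hi = A.hi+B.hi = [25+8.4, 15.7+1.8, 23.3+1.8] = [33.400,17.500,25.100]
diag = √(36.2²+29.6²+29.6²) = √3062.76 = 55.342


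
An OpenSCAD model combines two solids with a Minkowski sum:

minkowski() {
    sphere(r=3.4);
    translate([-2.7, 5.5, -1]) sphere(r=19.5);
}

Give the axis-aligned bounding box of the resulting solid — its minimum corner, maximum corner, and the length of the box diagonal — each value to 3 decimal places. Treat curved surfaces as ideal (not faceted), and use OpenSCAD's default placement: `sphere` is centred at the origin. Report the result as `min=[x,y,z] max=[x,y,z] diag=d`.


min=[-25.600,-17.400,-23.900] max=[20.200,28.400,21.900] diag=79.328

A = translate([-2.7, 5.5, -1]) sphere(r=19.5) → bbox [-22.2,-14,-20.5] .. [16.8,25,18.5]
B = sphere(r=3.4) → bbox [-3.4,-3.4,-3.4] .. [3.4,3.4,3.4]
lo = A.lo+B.lo = [-22.2-3.4, -14-3.4, -20.5-3.4] = [-25.600,-17.400,-23.900]
hi = A.hi+B.hi = [16.8+3.4, 25+3.4, 18.5+3.4] = [20.200,28.400,21.900]
diag = √(45.8²+45.8²+45.8²) = √6292.92 = 79.328


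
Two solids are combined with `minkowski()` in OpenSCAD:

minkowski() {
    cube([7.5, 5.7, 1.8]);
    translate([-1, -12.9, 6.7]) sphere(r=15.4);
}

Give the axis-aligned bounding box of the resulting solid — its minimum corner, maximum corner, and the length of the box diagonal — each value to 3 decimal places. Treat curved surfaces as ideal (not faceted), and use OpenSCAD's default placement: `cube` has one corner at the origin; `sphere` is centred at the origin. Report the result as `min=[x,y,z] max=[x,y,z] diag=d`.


A = translate([-1, -12.9, 6.7]) sphere(r=15.4) → bbox [-16.4,-28.3,-8.7] .. [14.4,2.5,22.1]
B = cube([7.5, 5.7, 1.8]) → bbox [0,0,0] .. [7.5,5.7,1.8]
lo = A.lo+B.lo = [-16.4+0, -28.3+0, -8.7+0] = [-16.400,-28.300,-8.700]
hi = A.hi+B.hi = [14.4+7.5, 2.5+5.7, 22.1+1.8] = [21.900,8.200,23.900]
diag = √(38.3²+36.5²+32.6²) = √3861.9 = 62.144

min=[-16.400,-28.300,-8.700] max=[21.900,8.200,23.900] diag=62.144


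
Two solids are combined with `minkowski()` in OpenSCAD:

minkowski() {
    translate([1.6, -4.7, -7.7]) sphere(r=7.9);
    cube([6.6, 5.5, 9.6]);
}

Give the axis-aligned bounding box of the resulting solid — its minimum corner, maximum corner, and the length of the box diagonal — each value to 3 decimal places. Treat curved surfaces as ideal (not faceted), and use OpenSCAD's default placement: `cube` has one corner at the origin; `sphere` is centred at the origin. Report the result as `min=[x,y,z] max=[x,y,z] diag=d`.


A = translate([1.6, -4.7, -7.7]) sphere(r=7.9) → bbox [-6.3,-12.6,-15.6] .. [9.5,3.2,0.2]
B = cube([6.6, 5.5, 9.6]) → bbox [0,0,0] .. [6.6,5.5,9.6]
lo = A.lo+B.lo = [-6.3+0, -12.6+0, -15.6+0] = [-6.300,-12.600,-15.600]
hi = A.hi+B.hi = [9.5+6.6, 3.2+5.5, 0.2+9.6] = [16.100,8.700,9.800]
diag = √(22.4²+21.3²+25.4²) = √1600.61 = 40.008

min=[-6.300,-12.600,-15.600] max=[16.100,8.700,9.800] diag=40.008


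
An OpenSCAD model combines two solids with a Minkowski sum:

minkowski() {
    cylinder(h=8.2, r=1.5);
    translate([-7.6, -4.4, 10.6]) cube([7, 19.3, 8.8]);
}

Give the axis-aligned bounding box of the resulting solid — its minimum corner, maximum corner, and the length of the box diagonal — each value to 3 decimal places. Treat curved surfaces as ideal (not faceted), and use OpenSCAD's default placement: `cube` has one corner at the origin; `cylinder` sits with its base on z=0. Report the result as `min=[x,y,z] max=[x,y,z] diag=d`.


A = translate([-7.6, -4.4, 10.6]) cube([7, 19.3, 8.8]) → bbox [-7.6,-4.4,10.6] .. [-0.6,14.9,19.4]
B = cylinder(h=8.2, r=1.5) → bbox [-1.5,-1.5,0] .. [1.5,1.5,8.2]
lo = A.lo+B.lo = [-7.6-1.5, -4.4-1.5, 10.6+0] = [-9.100,-5.900,10.600]
hi = A.hi+B.hi = [-0.6+1.5, 14.9+1.5, 19.4+8.2] = [0.900,16.400,27.600]
diag = √(10²+22.3²+17²) = √886.29 = 29.771

min=[-9.100,-5.900,10.600] max=[0.900,16.400,27.600] diag=29.771


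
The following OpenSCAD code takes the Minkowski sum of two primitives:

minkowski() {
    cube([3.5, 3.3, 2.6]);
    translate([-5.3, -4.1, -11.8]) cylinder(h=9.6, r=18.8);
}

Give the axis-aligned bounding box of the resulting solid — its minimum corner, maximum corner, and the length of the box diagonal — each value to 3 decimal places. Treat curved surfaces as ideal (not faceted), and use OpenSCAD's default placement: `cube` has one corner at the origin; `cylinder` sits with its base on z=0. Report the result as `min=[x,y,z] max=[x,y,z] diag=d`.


min=[-24.100,-22.900,-11.800] max=[17.000,18.000,0.400] diag=59.253

A = translate([-5.3, -4.1, -11.8]) cylinder(h=9.6, r=18.8) → bbox [-24.1,-22.9,-11.8] .. [13.5,14.7,-2.2]
B = cube([3.5, 3.3, 2.6]) → bbox [0,0,0] .. [3.5,3.3,2.6]
lo = A.lo+B.lo = [-24.1+0, -22.9+0, -11.8+0] = [-24.100,-22.900,-11.800]
hi = A.hi+B.hi = [13.5+3.5, 14.7+3.3, -2.2+2.6] = [17.000,18.000,0.400]
diag = √(41.1²+40.9²+12.2²) = √3510.86 = 59.253


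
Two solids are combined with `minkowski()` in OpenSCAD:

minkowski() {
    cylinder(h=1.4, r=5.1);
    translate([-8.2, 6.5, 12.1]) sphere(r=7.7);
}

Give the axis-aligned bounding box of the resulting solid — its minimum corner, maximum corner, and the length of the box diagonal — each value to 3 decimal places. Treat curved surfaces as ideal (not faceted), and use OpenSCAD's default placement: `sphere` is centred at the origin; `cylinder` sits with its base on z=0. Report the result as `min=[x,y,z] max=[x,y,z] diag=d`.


min=[-21.000,-6.300,4.400] max=[4.600,19.300,21.200] diag=39.912

A = translate([-8.2, 6.5, 12.1]) sphere(r=7.7) → bbox [-15.9,-1.2,4.4] .. [-0.5,14.2,19.8]
B = cylinder(h=1.4, r=5.1) → bbox [-5.1,-5.1,0] .. [5.1,5.1,1.4]
lo = A.lo+B.lo = [-15.9-5.1, -1.2-5.1, 4.4+0] = [-21.000,-6.300,4.400]
hi = A.hi+B.hi = [-0.5+5.1, 14.2+5.1, 19.8+1.4] = [4.600,19.300,21.200]
diag = √(25.6²+25.6²+16.8²) = √1592.96 = 39.912


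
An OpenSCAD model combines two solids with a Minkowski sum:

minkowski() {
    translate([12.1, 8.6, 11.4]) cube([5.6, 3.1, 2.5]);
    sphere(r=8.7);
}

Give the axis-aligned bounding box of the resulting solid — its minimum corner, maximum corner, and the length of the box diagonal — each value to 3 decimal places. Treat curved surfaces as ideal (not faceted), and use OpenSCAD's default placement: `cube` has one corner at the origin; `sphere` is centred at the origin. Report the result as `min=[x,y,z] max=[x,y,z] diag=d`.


min=[3.400,-0.100,2.700] max=[26.400,20.400,22.600] diag=36.678

A = translate([12.1, 8.6, 11.4]) cube([5.6, 3.1, 2.5]) → bbox [12.1,8.6,11.4] .. [17.7,11.7,13.9]
B = sphere(r=8.7) → bbox [-8.7,-8.7,-8.7] .. [8.7,8.7,8.7]
lo = A.lo+B.lo = [12.1-8.7, 8.6-8.7, 11.4-8.7] = [3.400,-0.100,2.700]
hi = A.hi+B.hi = [17.7+8.7, 11.7+8.7, 13.9+8.7] = [26.400,20.400,22.600]
diag = √(23²+20.5²+19.9²) = √1345.26 = 36.678


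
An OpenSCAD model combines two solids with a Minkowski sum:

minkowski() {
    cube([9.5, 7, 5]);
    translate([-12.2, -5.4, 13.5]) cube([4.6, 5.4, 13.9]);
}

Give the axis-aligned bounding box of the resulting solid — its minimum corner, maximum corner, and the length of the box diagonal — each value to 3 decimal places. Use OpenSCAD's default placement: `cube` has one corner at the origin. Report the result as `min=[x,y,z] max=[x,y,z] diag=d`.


min=[-12.200,-5.400,13.500] max=[1.900,7.000,32.400] diag=26.642

A = translate([-12.2, -5.4, 13.5]) cube([4.6, 5.4, 13.9]) → bbox [-12.2,-5.4,13.5] .. [-7.6,0,27.4]
B = cube([9.5, 7, 5]) → bbox [0,0,0] .. [9.5,7,5]
lo = A.lo+B.lo = [-12.2+0, -5.4+0, 13.5+0] = [-12.200,-5.400,13.500]
hi = A.hi+B.hi = [-7.6+9.5, 0+7, 27.4+5] = [1.900,7.000,32.400]
diag = √(14.1²+12.4²+18.9²) = √709.78 = 26.642


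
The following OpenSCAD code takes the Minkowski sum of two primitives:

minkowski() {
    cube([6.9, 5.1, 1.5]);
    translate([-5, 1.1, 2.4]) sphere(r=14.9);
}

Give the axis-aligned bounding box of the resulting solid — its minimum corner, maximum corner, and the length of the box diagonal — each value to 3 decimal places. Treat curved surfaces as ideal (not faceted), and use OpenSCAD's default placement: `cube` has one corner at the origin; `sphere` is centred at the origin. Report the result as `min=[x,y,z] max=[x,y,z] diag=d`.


min=[-19.900,-13.800,-12.500] max=[16.800,21.100,18.800] diag=59.536

A = translate([-5, 1.1, 2.4]) sphere(r=14.9) → bbox [-19.9,-13.8,-12.5] .. [9.9,16,17.3]
B = cube([6.9, 5.1, 1.5]) → bbox [0,0,0] .. [6.9,5.1,1.5]
lo = A.lo+B.lo = [-19.9+0, -13.8+0, -12.5+0] = [-19.900,-13.800,-12.500]
hi = A.hi+B.hi = [9.9+6.9, 16+5.1, 17.3+1.5] = [16.800,21.100,18.800]
diag = √(36.7²+34.9²+31.3²) = √3544.59 = 59.536


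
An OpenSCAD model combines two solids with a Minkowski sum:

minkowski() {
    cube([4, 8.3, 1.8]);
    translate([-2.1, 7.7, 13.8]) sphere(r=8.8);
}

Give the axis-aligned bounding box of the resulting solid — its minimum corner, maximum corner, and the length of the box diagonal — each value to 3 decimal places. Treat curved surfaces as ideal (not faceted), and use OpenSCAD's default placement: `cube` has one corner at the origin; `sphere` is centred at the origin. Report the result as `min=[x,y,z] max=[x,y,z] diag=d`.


A = translate([-2.1, 7.7, 13.8]) sphere(r=8.8) → bbox [-10.9,-1.1,5] .. [6.7,16.5,22.6]
B = cube([4, 8.3, 1.8]) → bbox [0,0,0] .. [4,8.3,1.8]
lo = A.lo+B.lo = [-10.9+0, -1.1+0, 5+0] = [-10.900,-1.100,5.000]
hi = A.hi+B.hi = [6.7+4, 16.5+8.3, 22.6+1.8] = [10.700,24.800,24.400]
diag = √(21.6²+25.9²+19.4²) = √1513.73 = 38.907

min=[-10.900,-1.100,5.000] max=[10.700,24.800,24.400] diag=38.907


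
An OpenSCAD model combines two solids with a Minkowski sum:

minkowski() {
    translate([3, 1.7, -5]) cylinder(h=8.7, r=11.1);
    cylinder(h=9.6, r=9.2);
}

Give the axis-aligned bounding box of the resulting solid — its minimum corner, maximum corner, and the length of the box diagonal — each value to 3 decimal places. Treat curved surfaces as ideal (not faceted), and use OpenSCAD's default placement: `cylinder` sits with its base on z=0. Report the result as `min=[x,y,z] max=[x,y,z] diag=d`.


A = translate([3, 1.7, -5]) cylinder(h=8.7, r=11.1) → bbox [-8.1,-9.4,-5] .. [14.1,12.8,3.7]
B = cylinder(h=9.6, r=9.2) → bbox [-9.2,-9.2,0] .. [9.2,9.2,9.6]
lo = A.lo+B.lo = [-8.1-9.2, -9.4-9.2, -5+0] = [-17.300,-18.600,-5.000]
hi = A.hi+B.hi = [14.1+9.2, 12.8+9.2, 3.7+9.6] = [23.300,22.000,13.300]
diag = √(40.6²+40.6²+18.3²) = √3631.61 = 60.263

min=[-17.300,-18.600,-5.000] max=[23.300,22.000,13.300] diag=60.263


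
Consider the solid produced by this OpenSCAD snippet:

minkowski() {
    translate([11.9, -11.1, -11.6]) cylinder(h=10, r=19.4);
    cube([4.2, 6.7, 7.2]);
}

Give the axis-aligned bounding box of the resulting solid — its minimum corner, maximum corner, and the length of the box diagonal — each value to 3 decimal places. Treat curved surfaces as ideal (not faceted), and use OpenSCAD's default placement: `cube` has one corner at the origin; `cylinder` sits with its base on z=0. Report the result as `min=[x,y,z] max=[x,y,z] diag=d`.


A = translate([11.9, -11.1, -11.6]) cylinder(h=10, r=19.4) → bbox [-7.5,-30.5,-11.6] .. [31.3,8.3,-1.6]
B = cube([4.2, 6.7, 7.2]) → bbox [0,0,0] .. [4.2,6.7,7.2]
lo = A.lo+B.lo = [-7.5+0, -30.5+0, -11.6+0] = [-7.500,-30.500,-11.600]
hi = A.hi+B.hi = [31.3+4.2, 8.3+6.7, -1.6+7.2] = [35.500,15.000,5.600]
diag = √(43²+45.5²+17.2²) = √4215.09 = 64.924

min=[-7.500,-30.500,-11.600] max=[35.500,15.000,5.600] diag=64.924


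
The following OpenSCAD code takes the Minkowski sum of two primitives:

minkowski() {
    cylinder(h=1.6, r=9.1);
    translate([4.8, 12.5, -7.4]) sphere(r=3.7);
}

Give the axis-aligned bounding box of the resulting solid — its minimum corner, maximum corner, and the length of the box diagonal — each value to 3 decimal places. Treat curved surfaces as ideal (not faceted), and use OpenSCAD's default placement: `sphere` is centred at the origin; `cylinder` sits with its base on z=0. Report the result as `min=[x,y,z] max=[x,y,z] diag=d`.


A = translate([4.8, 12.5, -7.4]) sphere(r=3.7) → bbox [1.1,8.8,-11.1] .. [8.5,16.2,-3.7]
B = cylinder(h=1.6, r=9.1) → bbox [-9.1,-9.1,0] .. [9.1,9.1,1.6]
lo = A.lo+B.lo = [1.1-9.1, 8.8-9.1, -11.1+0] = [-8.000,-0.300,-11.100]
hi = A.hi+B.hi = [8.5+9.1, 16.2+9.1, -3.7+1.6] = [17.600,25.300,-2.100]
diag = √(25.6²+25.6²+9²) = √1391.72 = 37.306

min=[-8.000,-0.300,-11.100] max=[17.600,25.300,-2.100] diag=37.306


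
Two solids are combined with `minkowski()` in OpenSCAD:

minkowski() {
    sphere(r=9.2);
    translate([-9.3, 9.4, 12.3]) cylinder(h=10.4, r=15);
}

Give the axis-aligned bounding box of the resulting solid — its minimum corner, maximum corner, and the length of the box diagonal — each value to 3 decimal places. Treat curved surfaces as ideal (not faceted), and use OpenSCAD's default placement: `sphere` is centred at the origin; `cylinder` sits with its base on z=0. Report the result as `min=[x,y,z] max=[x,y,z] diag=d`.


min=[-33.500,-14.800,3.100] max=[14.900,33.600,31.900] diag=74.260

A = translate([-9.3, 9.4, 12.3]) cylinder(h=10.4, r=15) → bbox [-24.3,-5.6,12.3] .. [5.7,24.4,22.7]
B = sphere(r=9.2) → bbox [-9.2,-9.2,-9.2] .. [9.2,9.2,9.2]
lo = A.lo+B.lo = [-24.3-9.2, -5.6-9.2, 12.3-9.2] = [-33.500,-14.800,3.100]
hi = A.hi+B.hi = [5.7+9.2, 24.4+9.2, 22.7+9.2] = [14.900,33.600,31.900]
diag = √(48.4²+48.4²+28.8²) = √5514.56 = 74.260


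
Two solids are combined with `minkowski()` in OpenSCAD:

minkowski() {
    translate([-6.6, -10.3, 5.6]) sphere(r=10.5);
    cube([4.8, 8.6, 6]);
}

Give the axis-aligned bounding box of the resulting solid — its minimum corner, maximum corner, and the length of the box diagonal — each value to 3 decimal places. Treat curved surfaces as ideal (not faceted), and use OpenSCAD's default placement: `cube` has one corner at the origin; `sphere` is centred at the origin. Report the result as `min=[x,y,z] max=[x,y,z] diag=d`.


A = translate([-6.6, -10.3, 5.6]) sphere(r=10.5) → bbox [-17.1,-20.8,-4.9] .. [3.9,0.2,16.1]
B = cube([4.8, 8.6, 6]) → bbox [0,0,0] .. [4.8,8.6,6]
lo = A.lo+B.lo = [-17.1+0, -20.8+0, -4.9+0] = [-17.100,-20.800,-4.900]
hi = A.hi+B.hi = [3.9+4.8, 0.2+8.6, 16.1+6] = [8.700,8.800,22.100]
diag = √(25.8²+29.6²+27²) = √2270.8 = 47.653

min=[-17.100,-20.800,-4.900] max=[8.700,8.800,22.100] diag=47.653


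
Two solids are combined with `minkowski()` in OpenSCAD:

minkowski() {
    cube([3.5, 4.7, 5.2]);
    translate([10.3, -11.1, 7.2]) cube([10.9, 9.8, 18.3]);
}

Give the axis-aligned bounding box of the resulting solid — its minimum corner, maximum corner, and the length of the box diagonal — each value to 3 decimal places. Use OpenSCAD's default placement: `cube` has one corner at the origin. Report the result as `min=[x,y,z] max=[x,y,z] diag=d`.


min=[10.300,-11.100,7.200] max=[24.700,3.400,30.700] diag=31.143

A = translate([10.3, -11.1, 7.2]) cube([10.9, 9.8, 18.3]) → bbox [10.3,-11.1,7.2] .. [21.2,-1.3,25.5]
B = cube([3.5, 4.7, 5.2]) → bbox [0,0,0] .. [3.5,4.7,5.2]
lo = A.lo+B.lo = [10.3+0, -11.1+0, 7.2+0] = [10.300,-11.100,7.200]
hi = A.hi+B.hi = [21.2+3.5, -1.3+4.7, 25.5+5.2] = [24.700,3.400,30.700]
diag = √(14.4²+14.5²+23.5²) = √969.86 = 31.143


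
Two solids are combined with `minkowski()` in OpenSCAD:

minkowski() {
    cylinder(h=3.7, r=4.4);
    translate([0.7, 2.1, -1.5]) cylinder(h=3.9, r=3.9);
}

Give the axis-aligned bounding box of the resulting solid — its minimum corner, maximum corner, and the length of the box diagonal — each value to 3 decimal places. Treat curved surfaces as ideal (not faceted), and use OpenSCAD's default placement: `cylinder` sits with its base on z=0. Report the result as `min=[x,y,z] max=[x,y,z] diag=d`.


min=[-7.600,-6.200,-1.500] max=[9.000,10.400,6.100] diag=24.675

A = translate([0.7, 2.1, -1.5]) cylinder(h=3.9, r=3.9) → bbox [-3.2,-1.8,-1.5] .. [4.6,6,2.4]
B = cylinder(h=3.7, r=4.4) → bbox [-4.4,-4.4,0] .. [4.4,4.4,3.7]
lo = A.lo+B.lo = [-3.2-4.4, -1.8-4.4, -1.5+0] = [-7.600,-6.200,-1.500]
hi = A.hi+B.hi = [4.6+4.4, 6+4.4, 2.4+3.7] = [9.000,10.400,6.100]
diag = √(16.6²+16.6²+7.6²) = √608.88 = 24.675


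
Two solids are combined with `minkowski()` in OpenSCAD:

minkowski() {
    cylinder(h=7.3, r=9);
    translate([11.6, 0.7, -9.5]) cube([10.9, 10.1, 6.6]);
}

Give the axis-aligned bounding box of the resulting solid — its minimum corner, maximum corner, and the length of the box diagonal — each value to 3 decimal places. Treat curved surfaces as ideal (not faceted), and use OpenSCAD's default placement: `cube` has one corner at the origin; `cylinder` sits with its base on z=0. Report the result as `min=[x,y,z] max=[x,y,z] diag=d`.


A = translate([11.6, 0.7, -9.5]) cube([10.9, 10.1, 6.6]) → bbox [11.6,0.7,-9.5] .. [22.5,10.8,-2.9]
B = cylinder(h=7.3, r=9) → bbox [-9,-9,0] .. [9,9,7.3]
lo = A.lo+B.lo = [11.6-9, 0.7-9, -9.5+0] = [2.600,-8.300,-9.500]
hi = A.hi+B.hi = [22.5+9, 10.8+9, -2.9+7.3] = [31.500,19.800,4.400]
diag = √(28.9²+28.1²+13.9²) = √1818.03 = 42.638

min=[2.600,-8.300,-9.500] max=[31.500,19.800,4.400] diag=42.638


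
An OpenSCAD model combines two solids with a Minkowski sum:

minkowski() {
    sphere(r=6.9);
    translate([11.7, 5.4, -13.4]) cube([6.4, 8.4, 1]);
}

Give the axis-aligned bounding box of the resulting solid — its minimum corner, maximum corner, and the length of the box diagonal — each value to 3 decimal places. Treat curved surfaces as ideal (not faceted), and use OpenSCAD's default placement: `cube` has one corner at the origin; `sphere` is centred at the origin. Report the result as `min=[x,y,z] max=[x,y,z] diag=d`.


A = translate([11.7, 5.4, -13.4]) cube([6.4, 8.4, 1]) → bbox [11.7,5.4,-13.4] .. [18.1,13.8,-12.4]
B = sphere(r=6.9) → bbox [-6.9,-6.9,-6.9] .. [6.9,6.9,6.9]
lo = A.lo+B.lo = [11.7-6.9, 5.4-6.9, -13.4-6.9] = [4.800,-1.500,-20.300]
hi = A.hi+B.hi = [18.1+6.9, 13.8+6.9, -12.4+6.9] = [25.000,20.700,-5.500]
diag = √(20.2²+22.2²+14.8²) = √1119.92 = 33.465

min=[4.800,-1.500,-20.300] max=[25.000,20.700,-5.500] diag=33.465


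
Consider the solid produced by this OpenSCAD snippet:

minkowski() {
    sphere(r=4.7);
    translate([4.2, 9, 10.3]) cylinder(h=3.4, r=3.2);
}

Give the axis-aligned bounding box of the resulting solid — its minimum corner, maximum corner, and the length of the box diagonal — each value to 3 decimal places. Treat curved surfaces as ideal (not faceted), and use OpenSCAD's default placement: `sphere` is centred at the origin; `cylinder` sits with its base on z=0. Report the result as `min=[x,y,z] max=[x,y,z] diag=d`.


min=[-3.700,1.100,5.600] max=[12.100,16.900,18.400] diag=25.751

A = translate([4.2, 9, 10.3]) cylinder(h=3.4, r=3.2) → bbox [1,5.8,10.3] .. [7.4,12.2,13.7]
B = sphere(r=4.7) → bbox [-4.7,-4.7,-4.7] .. [4.7,4.7,4.7]
lo = A.lo+B.lo = [1-4.7, 5.8-4.7, 10.3-4.7] = [-3.700,1.100,5.600]
hi = A.hi+B.hi = [7.4+4.7, 12.2+4.7, 13.7+4.7] = [12.100,16.900,18.400]
diag = √(15.8²+15.8²+12.8²) = √663.12 = 25.751


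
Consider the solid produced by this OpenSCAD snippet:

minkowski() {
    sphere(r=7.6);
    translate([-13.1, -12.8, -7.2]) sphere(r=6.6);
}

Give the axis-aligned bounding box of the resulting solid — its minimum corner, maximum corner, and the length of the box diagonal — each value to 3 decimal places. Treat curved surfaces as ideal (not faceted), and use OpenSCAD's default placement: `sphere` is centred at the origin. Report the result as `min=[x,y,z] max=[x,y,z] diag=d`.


A = translate([-13.1, -12.8, -7.2]) sphere(r=6.6) → bbox [-19.7,-19.4,-13.8] .. [-6.5,-6.2,-0.6]
B = sphere(r=7.6) → bbox [-7.6,-7.6,-7.6] .. [7.6,7.6,7.6]
lo = A.lo+B.lo = [-19.7-7.6, -19.4-7.6, -13.8-7.6] = [-27.300,-27.000,-21.400]
hi = A.hi+B.hi = [-6.5+7.6, -6.2+7.6, -0.6+7.6] = [1.100,1.400,7.000]
diag = √(28.4²+28.4²+28.4²) = √2419.68 = 49.190

min=[-27.300,-27.000,-21.400] max=[1.100,1.400,7.000] diag=49.190


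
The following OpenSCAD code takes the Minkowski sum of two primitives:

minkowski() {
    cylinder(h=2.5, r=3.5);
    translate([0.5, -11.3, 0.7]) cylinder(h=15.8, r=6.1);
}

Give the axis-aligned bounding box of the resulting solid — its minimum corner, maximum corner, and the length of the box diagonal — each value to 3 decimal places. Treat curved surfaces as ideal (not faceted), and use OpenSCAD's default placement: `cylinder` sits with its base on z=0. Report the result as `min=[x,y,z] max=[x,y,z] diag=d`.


min=[-9.100,-20.900,0.700] max=[10.100,-1.700,19.000] diag=32.744

A = translate([0.5, -11.3, 0.7]) cylinder(h=15.8, r=6.1) → bbox [-5.6,-17.4,0.7] .. [6.6,-5.2,16.5]
B = cylinder(h=2.5, r=3.5) → bbox [-3.5,-3.5,0] .. [3.5,3.5,2.5]
lo = A.lo+B.lo = [-5.6-3.5, -17.4-3.5, 0.7+0] = [-9.100,-20.900,0.700]
hi = A.hi+B.hi = [6.6+3.5, -5.2+3.5, 16.5+2.5] = [10.100,-1.700,19.000]
diag = √(19.2²+19.2²+18.3²) = √1072.17 = 32.744


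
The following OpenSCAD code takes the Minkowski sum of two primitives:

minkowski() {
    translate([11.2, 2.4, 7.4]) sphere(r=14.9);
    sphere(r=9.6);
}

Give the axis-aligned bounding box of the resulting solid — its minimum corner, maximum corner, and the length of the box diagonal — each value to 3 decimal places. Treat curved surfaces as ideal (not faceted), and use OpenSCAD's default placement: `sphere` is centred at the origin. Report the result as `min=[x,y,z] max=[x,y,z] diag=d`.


A = translate([11.2, 2.4, 7.4]) sphere(r=14.9) → bbox [-3.7,-12.5,-7.5] .. [26.1,17.3,22.3]
B = sphere(r=9.6) → bbox [-9.6,-9.6,-9.6] .. [9.6,9.6,9.6]
lo = A.lo+B.lo = [-3.7-9.6, -12.5-9.6, -7.5-9.6] = [-13.300,-22.100,-17.100]
hi = A.hi+B.hi = [26.1+9.6, 17.3+9.6, 22.3+9.6] = [35.700,26.900,31.900]
diag = √(49²+49²+49²) = √7203 = 84.870

min=[-13.300,-22.100,-17.100] max=[35.700,26.900,31.900] diag=84.870


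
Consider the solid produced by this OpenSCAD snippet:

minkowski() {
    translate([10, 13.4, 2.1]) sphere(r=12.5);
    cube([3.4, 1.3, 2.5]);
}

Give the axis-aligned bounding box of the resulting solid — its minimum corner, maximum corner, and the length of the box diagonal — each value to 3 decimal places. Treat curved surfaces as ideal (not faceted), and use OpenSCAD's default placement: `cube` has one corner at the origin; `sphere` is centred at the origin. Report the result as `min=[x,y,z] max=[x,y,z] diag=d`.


min=[-2.500,0.900,-10.400] max=[25.900,27.200,17.100] diag=47.482

A = translate([10, 13.4, 2.1]) sphere(r=12.5) → bbox [-2.5,0.9,-10.4] .. [22.5,25.9,14.6]
B = cube([3.4, 1.3, 2.5]) → bbox [0,0,0] .. [3.4,1.3,2.5]
lo = A.lo+B.lo = [-2.5+0, 0.9+0, -10.4+0] = [-2.500,0.900,-10.400]
hi = A.hi+B.hi = [22.5+3.4, 25.9+1.3, 14.6+2.5] = [25.900,27.200,17.100]
diag = √(28.4²+26.3²+27.5²) = √2254.5 = 47.482


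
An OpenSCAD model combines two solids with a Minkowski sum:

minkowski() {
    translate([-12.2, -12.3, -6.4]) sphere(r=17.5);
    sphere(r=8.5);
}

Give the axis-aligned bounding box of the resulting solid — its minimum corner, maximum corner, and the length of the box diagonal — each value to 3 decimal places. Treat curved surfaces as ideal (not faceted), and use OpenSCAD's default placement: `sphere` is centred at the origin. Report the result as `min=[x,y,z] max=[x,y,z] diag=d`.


A = translate([-12.2, -12.3, -6.4]) sphere(r=17.5) → bbox [-29.7,-29.8,-23.9] .. [5.3,5.2,11.1]
B = sphere(r=8.5) → bbox [-8.5,-8.5,-8.5] .. [8.5,8.5,8.5]
lo = A.lo+B.lo = [-29.7-8.5, -29.8-8.5, -23.9-8.5] = [-38.200,-38.300,-32.400]
hi = A.hi+B.hi = [5.3+8.5, 5.2+8.5, 11.1+8.5] = [13.800,13.700,19.600]
diag = √(52²+52²+52²) = √8112 = 90.067

min=[-38.200,-38.300,-32.400] max=[13.800,13.700,19.600] diag=90.067


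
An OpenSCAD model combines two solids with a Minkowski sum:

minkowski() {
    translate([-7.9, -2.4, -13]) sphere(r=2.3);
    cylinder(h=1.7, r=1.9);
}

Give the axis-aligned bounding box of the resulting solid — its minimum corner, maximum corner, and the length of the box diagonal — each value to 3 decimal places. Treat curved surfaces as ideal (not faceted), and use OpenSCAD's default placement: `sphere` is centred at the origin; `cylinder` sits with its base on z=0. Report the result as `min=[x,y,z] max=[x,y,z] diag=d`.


A = translate([-7.9, -2.4, -13]) sphere(r=2.3) → bbox [-10.2,-4.7,-15.3] .. [-5.6,-0.1,-10.7]
B = cylinder(h=1.7, r=1.9) → bbox [-1.9,-1.9,0] .. [1.9,1.9,1.7]
lo = A.lo+B.lo = [-10.2-1.9, -4.7-1.9, -15.3+0] = [-12.100,-6.600,-15.300]
hi = A.hi+B.hi = [-5.6+1.9, -0.1+1.9, -10.7+1.7] = [-3.700,1.800,-9.000]
diag = √(8.4²+8.4²+6.3²) = √180.81 = 13.447

min=[-12.100,-6.600,-15.300] max=[-3.700,1.800,-9.000] diag=13.447


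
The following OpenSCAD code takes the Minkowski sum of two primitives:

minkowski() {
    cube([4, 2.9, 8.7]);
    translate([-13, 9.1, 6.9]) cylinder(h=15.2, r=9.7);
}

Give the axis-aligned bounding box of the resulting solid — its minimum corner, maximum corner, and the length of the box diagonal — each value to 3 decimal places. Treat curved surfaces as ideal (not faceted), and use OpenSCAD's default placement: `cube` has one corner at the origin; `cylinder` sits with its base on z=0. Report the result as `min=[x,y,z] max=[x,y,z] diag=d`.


min=[-22.700,-0.600,6.900] max=[0.700,21.700,30.800] diag=40.200

A = translate([-13, 9.1, 6.9]) cylinder(h=15.2, r=9.7) → bbox [-22.7,-0.6,6.9] .. [-3.3,18.8,22.1]
B = cube([4, 2.9, 8.7]) → bbox [0,0,0] .. [4,2.9,8.7]
lo = A.lo+B.lo = [-22.7+0, -0.6+0, 6.9+0] = [-22.700,-0.600,6.900]
hi = A.hi+B.hi = [-3.3+4, 18.8+2.9, 22.1+8.7] = [0.700,21.700,30.800]
diag = √(23.4²+22.3²+23.9²) = √1616.06 = 40.200


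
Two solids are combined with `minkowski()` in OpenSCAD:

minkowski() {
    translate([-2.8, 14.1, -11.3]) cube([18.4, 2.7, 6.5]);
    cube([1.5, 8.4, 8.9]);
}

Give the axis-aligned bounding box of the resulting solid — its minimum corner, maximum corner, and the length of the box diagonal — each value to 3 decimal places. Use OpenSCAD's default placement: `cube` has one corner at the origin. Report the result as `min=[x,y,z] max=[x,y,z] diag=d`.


A = translate([-2.8, 14.1, -11.3]) cube([18.4, 2.7, 6.5]) → bbox [-2.8,14.1,-11.3] .. [15.6,16.8,-4.8]
B = cube([1.5, 8.4, 8.9]) → bbox [0,0,0] .. [1.5,8.4,8.9]
lo = A.lo+B.lo = [-2.8+0, 14.1+0, -11.3+0] = [-2.800,14.100,-11.300]
hi = A.hi+B.hi = [15.6+1.5, 16.8+8.4, -4.8+8.9] = [17.100,25.200,4.100]
diag = √(19.9²+11.1²+15.4²) = √756.38 = 27.502

min=[-2.800,14.100,-11.300] max=[17.100,25.200,4.100] diag=27.502
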